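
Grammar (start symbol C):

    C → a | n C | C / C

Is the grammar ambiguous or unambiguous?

Witness: n a / a

Derivation 1: C ⇒ n C ⇒ n C / C ⇒ n a / C ⇒ n a / a
Derivation 2: C ⇒ C / C ⇒ n C / C ⇒ n a / C ⇒ n a / a

Two distinct leftmost derivations for the same string.

Ambiguous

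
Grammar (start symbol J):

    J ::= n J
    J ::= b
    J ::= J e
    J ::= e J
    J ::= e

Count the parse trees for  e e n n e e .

Parse trees for e e n n e e:
  [J [J e [J e [J n [J n [J e]]]]] e]
  [J e [J [J e [J n [J n [J e]]]] e]]
  [J e [J e [J n [J n [J [J e] e]]]]]
  [J e [J e [J n [J n [J e [J e]]]]]]
  [J e [J e [J n [J [J n [J e]] e]]]]
  [J e [J e [J [J n [J n [J e]]] e]]]

6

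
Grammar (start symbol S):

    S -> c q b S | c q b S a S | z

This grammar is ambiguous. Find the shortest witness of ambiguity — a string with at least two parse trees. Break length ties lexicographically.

length 1: no string has ≥2 trees
length 4: no string has ≥2 trees
length 6: no string has ≥2 trees
length 7: no string has ≥2 trees
length 9: c q b c q b z a z has 2 parse trees

Two derivations of c q b c q b z a z:
  S ⇒ c q b S ⇒ c q b c q b S a S ⇒ c q b c q b z a S ⇒ c q b c q b z a z
  S ⇒ c q b S a S ⇒ c q b c q b S a S ⇒ c q b c q b z a S ⇒ c q b c q b z a z

c q b c q b z a z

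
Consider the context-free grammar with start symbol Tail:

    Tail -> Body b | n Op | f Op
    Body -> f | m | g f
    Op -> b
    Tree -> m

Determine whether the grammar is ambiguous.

Witness: f b

Derivation 1: Tail ⇒ Body b ⇒ f b
Derivation 2: Tail ⇒ f Op ⇒ f b

Two distinct leftmost derivations for the same string.

Ambiguous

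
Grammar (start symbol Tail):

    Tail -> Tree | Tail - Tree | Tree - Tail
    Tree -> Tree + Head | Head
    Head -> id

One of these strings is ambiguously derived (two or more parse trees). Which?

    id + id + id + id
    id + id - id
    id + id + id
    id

id + id - id

id + id + id + id: 1 tree
id + id - id: 2 trees
id + id + id: 1 tree
id: 1 tree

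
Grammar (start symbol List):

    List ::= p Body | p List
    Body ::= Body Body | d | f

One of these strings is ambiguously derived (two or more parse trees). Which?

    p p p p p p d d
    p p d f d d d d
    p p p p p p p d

p p p p p p d d: 1 tree
p p d f d d d d: 42 trees
p p p p p p p d: 1 tree

p p d f d d d d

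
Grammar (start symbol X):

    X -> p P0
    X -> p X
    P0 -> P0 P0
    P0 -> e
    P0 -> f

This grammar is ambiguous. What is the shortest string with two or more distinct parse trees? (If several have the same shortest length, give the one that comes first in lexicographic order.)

length 2: no string has ≥2 trees
length 3: no string has ≥2 trees
length 4: p e e e has 2 parse trees

Two derivations of p e e e:
  X ⇒ p P0 ⇒ p P0 P0 ⇒ p P0 P0 P0 ⇒ p e P0 P0 ⇒ p e e P0 ⇒ p e e e
  X ⇒ p P0 ⇒ p P0 P0 ⇒ p e P0 ⇒ p e P0 P0 ⇒ p e e P0 ⇒ p e e e

p e e e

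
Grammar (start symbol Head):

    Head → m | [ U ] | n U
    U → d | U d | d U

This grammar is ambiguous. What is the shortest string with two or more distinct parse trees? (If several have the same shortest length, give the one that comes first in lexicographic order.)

length 1: no string has ≥2 trees
length 2: no string has ≥2 trees
length 3: n d d has 2 parse trees

Two derivations of n d d:
  Head ⇒ n U ⇒ n U d ⇒ n d d
  Head ⇒ n U ⇒ n d U ⇒ n d d

n d d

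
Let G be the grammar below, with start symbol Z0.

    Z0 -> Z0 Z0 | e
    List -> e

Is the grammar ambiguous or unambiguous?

Ambiguous

Witness: e e e

Derivation 1: Z0 ⇒ Z0 Z0 ⇒ Z0 Z0 Z0 ⇒ e Z0 Z0 ⇒ e e Z0 ⇒ e e e
Derivation 2: Z0 ⇒ Z0 Z0 ⇒ e Z0 ⇒ e Z0 Z0 ⇒ e e Z0 ⇒ e e e

Two distinct leftmost derivations for the same string.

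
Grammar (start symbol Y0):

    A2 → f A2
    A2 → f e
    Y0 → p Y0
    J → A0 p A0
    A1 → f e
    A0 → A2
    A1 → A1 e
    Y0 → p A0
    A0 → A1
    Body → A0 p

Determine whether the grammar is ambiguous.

Ambiguous

Witness: p f e

Derivation 1: Y0 ⇒ p A0 ⇒ p A2 ⇒ p f e
Derivation 2: Y0 ⇒ p A0 ⇒ p A1 ⇒ p f e

Two distinct leftmost derivations for the same string.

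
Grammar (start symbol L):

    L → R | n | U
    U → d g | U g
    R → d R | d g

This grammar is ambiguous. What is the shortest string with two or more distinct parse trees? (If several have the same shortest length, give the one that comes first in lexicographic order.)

d g

length 1: no string has ≥2 trees
length 2: d g has 2 parse trees

Two derivations of d g:
  L ⇒ R ⇒ d g
  L ⇒ U ⇒ d g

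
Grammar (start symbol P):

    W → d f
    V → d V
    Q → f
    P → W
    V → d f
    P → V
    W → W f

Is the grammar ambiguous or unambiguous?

Witness: d f

Derivation 1: P ⇒ W ⇒ d f
Derivation 2: P ⇒ V ⇒ d f

Two distinct leftmost derivations for the same string.

Ambiguous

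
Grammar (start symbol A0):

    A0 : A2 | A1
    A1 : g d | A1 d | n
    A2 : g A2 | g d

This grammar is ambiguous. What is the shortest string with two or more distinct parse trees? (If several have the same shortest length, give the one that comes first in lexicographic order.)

g d

length 1: no string has ≥2 trees
length 2: g d has 2 parse trees

Two derivations of g d:
  A0 ⇒ A2 ⇒ g d
  A0 ⇒ A1 ⇒ g d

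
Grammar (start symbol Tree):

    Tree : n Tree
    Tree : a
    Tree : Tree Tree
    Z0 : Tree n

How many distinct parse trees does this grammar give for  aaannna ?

5

Parse trees for aaannna:
  [Tree [Tree a] [Tree [Tree a] [Tree [Tree a] [Tree n [Tree n [Tree n [Tree a]]]]]]]
  [Tree [Tree a] [Tree [Tree [Tree a] [Tree a]] [Tree n [Tree n [Tree n [Tree a]]]]]]
  [Tree [Tree [Tree a] [Tree a]] [Tree [Tree a] [Tree n [Tree n [Tree n [Tree a]]]]]]
  [Tree [Tree [Tree a] [Tree [Tree a] [Tree a]]] [Tree n [Tree n [Tree n [Tree a]]]]]
  [Tree [Tree [Tree [Tree a] [Tree a]] [Tree a]] [Tree n [Tree n [Tree n [Tree a]]]]]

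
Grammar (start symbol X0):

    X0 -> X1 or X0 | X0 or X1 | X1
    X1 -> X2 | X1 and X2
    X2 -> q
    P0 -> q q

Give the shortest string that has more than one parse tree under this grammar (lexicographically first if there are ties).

length 1: no string has ≥2 trees
length 3: q or q has 2 parse trees

Two derivations of q or q:
  X0 ⇒ X1 or X0 ⇒ X2 or X0 ⇒ q or X0 ⇒ q or X1 ⇒ q or X2 ⇒ q or q
  X0 ⇒ X0 or X1 ⇒ X1 or X1 ⇒ X2 or X1 ⇒ q or X1 ⇒ q or X2 ⇒ q or q

q or q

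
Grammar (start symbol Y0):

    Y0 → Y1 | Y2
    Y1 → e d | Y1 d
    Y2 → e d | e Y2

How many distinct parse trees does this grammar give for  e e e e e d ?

1

Parse trees for e e e e e d:
  [Y0 [Y2 e [Y2 e [Y2 e [Y2 e [Y2 e d]]]]]]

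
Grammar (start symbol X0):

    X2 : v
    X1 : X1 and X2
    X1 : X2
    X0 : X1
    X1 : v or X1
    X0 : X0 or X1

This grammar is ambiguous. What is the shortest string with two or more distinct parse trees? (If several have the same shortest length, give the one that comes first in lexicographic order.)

length 1: no string has ≥2 trees
length 3: v or v has 2 parse trees

Two derivations of v or v:
  X0 ⇒ X1 ⇒ v or X1 ⇒ v or X2 ⇒ v or v
  X0 ⇒ X0 or X1 ⇒ X1 or X1 ⇒ X2 or X1 ⇒ v or X1 ⇒ v or X2 ⇒ v or v

v or v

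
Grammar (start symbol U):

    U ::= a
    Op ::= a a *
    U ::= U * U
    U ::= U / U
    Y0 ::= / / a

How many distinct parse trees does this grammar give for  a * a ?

Parse trees for a * a:
  [U [U a] * [U a]]

1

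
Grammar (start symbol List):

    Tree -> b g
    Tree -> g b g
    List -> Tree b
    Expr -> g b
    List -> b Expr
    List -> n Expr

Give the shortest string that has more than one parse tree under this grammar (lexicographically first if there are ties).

length 3: b g b has 2 parse trees

Two derivations of b g b:
  List ⇒ Tree b ⇒ b g b
  List ⇒ b Expr ⇒ b g b

b g b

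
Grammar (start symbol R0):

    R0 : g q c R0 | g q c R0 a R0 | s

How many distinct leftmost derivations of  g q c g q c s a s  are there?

Parse trees for g q c g q c s a s:
  [R0 g q c [R0 g q c [R0 s] a [R0 s]]]
  [R0 g q c [R0 g q c [R0 s]] a [R0 s]]

2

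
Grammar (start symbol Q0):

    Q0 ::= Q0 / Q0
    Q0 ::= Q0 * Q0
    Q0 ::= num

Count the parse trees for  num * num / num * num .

Parse trees for num * num / num * num:
  [Q0 [Q0 [Q0 num] * [Q0 num]] / [Q0 [Q0 num] * [Q0 num]]]
  [Q0 [Q0 num] * [Q0 [Q0 num] / [Q0 [Q0 num] * [Q0 num]]]]
  [Q0 [Q0 num] * [Q0 [Q0 [Q0 num] / [Q0 num]] * [Q0 num]]]
  [Q0 [Q0 [Q0 [Q0 num] * [Q0 num]] / [Q0 num]] * [Q0 num]]
  [Q0 [Q0 [Q0 num] * [Q0 [Q0 num] / [Q0 num]]] * [Q0 num]]

5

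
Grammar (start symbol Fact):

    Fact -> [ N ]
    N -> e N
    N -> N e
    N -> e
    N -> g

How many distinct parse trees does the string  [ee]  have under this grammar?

Parse trees for [ee]:
  [Fact [ [N e [N e]] ]]
  [Fact [ [N [N e] e] ]]

2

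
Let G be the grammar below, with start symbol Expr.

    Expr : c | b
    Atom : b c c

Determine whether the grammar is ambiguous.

Unambiguous

Only Expr is reachable from Expr; ignoring the rest: Restricted to the reachable nonterminals, every rule has the form A → t or A → t B, and no two rules for the same A share a first terminal. The grammar encodes a DFA — one run per string.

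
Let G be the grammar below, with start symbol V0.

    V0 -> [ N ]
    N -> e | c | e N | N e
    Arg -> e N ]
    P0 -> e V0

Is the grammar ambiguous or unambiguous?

Witness: [ e e ]

Derivation 1: V0 ⇒ [ N ] ⇒ [ e N ] ⇒ [ e e ]
Derivation 2: V0 ⇒ [ N ] ⇒ [ N e ] ⇒ [ e e ]

Two distinct leftmost derivations for the same string.

Ambiguous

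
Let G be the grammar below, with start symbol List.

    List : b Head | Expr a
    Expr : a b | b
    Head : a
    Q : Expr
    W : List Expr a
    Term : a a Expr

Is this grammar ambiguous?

Witness: b a

Derivation 1: List ⇒ b Head ⇒ b a
Derivation 2: List ⇒ Expr a ⇒ b a

Two distinct leftmost derivations for the same string.

Ambiguous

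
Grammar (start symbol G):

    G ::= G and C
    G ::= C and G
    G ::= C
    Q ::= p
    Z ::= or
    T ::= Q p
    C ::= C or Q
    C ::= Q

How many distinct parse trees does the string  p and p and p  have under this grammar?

Parse trees for p and p and p:
  [G [G [G [C [Q p]]] and [C [Q p]]] and [C [Q p]]]
  [G [G [C [Q p]] and [G [C [Q p]]]] and [C [Q p]]]
  [G [C [Q p]] and [G [G [C [Q p]]] and [C [Q p]]]]
  [G [C [Q p]] and [G [C [Q p]] and [G [C [Q p]]]]]

4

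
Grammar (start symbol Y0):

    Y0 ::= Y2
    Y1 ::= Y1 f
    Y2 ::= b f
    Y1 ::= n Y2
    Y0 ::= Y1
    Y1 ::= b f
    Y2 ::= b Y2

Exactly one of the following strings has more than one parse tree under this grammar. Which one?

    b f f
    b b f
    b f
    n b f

b f

b f f: 1 tree
b b f: 1 tree
b f: 2 trees
n b f: 1 tree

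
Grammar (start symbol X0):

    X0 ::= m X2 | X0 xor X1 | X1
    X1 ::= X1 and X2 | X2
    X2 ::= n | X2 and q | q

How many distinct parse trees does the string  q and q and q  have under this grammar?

Parse trees for q and q and q:
  [X0 [X1 [X1 [X2 q]] and [X2 [X2 q] and q]]]
  [X0 [X1 [X1 [X1 [X2 q]] and [X2 q]] and [X2 q]]]
  [X0 [X1 [X1 [X2 [X2 q] and q]] and [X2 q]]]
  [X0 [X1 [X2 [X2 [X2 q] and q] and q]]]

4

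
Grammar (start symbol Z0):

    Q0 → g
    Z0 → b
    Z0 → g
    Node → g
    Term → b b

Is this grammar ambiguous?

Unambiguous

Only Z0 is reachable from Z0; ignoring the rest: Restricted to the reachable nonterminals, every rule has the form A → t or A → t B, and no two rules for the same A share a first terminal. The grammar encodes a DFA — one run per string.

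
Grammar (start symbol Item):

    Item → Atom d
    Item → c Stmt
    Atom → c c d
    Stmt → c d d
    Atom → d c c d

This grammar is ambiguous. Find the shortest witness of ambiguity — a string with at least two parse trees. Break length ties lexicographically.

length 4: c c d d has 2 parse trees

Two derivations of c c d d:
  Item ⇒ Atom d ⇒ c c d d
  Item ⇒ c Stmt ⇒ c c d d

c c d d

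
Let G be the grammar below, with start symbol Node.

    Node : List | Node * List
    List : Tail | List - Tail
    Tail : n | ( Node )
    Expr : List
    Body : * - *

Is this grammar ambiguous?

Unambiguous

(Expr, Body are unreachable from Node, so their rules don't affect L(Node).) Node → Node * List | List  ;  List → List - Tail | Tail  — a left-associative chain with Tail at the bottom. Each string factors uniquely by precedence.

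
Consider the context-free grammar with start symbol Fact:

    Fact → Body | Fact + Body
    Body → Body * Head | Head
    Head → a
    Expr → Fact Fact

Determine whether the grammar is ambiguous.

Only Fact, Body, Head are reachable from Fact; ignoring the rest: This is a standard precedence ladder (Fact over Body over Head), with each level left-recursive on its own operator ('+' at Fact, '*' at Body). That structure is LR(1), hence unambiguous.

Unambiguous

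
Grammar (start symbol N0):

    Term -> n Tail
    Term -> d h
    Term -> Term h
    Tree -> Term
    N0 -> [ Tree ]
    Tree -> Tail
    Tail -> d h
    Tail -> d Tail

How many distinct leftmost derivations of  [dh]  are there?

Parse trees for [dh]:
  [N0 [ [Tree [Term d h]] ]]
  [N0 [ [Tree [Tail d h]] ]]

2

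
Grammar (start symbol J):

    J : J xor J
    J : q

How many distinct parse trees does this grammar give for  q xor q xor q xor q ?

Parse trees for q xor q xor q xor q:
  [J [J q] xor [J [J q] xor [J [J q] xor [J q]]]]
  [J [J q] xor [J [J [J q] xor [J q]] xor [J q]]]
  [J [J [J q] xor [J q]] xor [J [J q] xor [J q]]]
  [J [J [J q] xor [J [J q] xor [J q]]] xor [J q]]
  [J [J [J [J q] xor [J q]] xor [J q]] xor [J q]]

5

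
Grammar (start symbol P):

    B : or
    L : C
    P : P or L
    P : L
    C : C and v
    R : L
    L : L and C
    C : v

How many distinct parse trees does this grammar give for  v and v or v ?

2

Parse trees for v and v or v:
  [P [P [L [C [C v] and v]]] or [L [C v]]]
  [P [P [L [L [C v]] and [C v]]] or [L [C v]]]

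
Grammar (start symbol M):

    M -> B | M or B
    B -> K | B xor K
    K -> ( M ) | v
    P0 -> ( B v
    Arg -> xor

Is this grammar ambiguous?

Unambiguous

Only M, B, K are reachable from M; ignoring the rest: The grammar is stratified — M handles 'or' (left-recursive), B handles 'xor', K atoms. Each operator has a fixed associativity and precedence level, so every string has one parse.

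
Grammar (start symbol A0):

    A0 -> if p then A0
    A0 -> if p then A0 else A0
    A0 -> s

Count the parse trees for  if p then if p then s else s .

Parse trees for if p then if p then s else s:
  [A0 if p then [A0 if p then [A0 s] else [A0 s]]]
  [A0 if p then [A0 if p then [A0 s]] else [A0 s]]

2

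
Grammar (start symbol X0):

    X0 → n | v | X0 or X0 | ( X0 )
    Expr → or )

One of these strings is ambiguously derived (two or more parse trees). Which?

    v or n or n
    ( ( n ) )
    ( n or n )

v or n or n

v or n or n: 2 trees
( ( n ) ): 1 tree
( n or n ): 1 tree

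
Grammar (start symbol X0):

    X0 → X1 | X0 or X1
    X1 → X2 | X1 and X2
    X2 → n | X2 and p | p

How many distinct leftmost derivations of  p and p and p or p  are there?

Parse trees for p and p and p or p:
  [X0 [X0 [X1 [X2 [X2 [X2 p] and p] and p]]] or [X1 [X2 p]]]
  [X0 [X0 [X1 [X1 [X2 p]] and [X2 [X2 p] and p]]] or [X1 [X2 p]]]
  [X0 [X0 [X1 [X1 [X2 [X2 p] and p]] and [X2 p]]] or [X1 [X2 p]]]
  [X0 [X0 [X1 [X1 [X1 [X2 p]] and [X2 p]] and [X2 p]]] or [X1 [X2 p]]]

4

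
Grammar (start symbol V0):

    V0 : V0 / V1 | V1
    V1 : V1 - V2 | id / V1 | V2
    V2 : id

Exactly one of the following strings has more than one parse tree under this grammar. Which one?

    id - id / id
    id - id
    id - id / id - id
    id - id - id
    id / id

id / id

id - id / id: 1 tree
id - id: 1 tree
id - id / id - id: 1 tree
id - id - id: 1 tree
id / id: 2 trees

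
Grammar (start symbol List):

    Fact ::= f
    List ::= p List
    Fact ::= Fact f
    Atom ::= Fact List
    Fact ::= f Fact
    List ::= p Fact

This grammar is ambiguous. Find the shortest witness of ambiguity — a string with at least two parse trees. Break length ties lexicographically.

p f f

length 2: no string has ≥2 trees
length 3: p f f has 2 parse trees

Two derivations of p f f:
  List ⇒ p Fact ⇒ p Fact f ⇒ p f f
  List ⇒ p Fact ⇒ p f Fact ⇒ p f f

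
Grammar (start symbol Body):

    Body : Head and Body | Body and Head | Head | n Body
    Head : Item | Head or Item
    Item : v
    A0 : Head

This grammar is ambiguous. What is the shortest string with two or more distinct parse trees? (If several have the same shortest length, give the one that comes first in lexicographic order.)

v and v

length 1: no string has ≥2 trees
length 2: no string has ≥2 trees
length 3: v and v has 2 parse trees

Two derivations of v and v:
  Body ⇒ Head and Body ⇒ Item and Body ⇒ v and Body ⇒ v and Head ⇒ v and Item ⇒ v and v
  Body ⇒ Body and Head ⇒ Head and Head ⇒ Item and Head ⇒ v and Head ⇒ v and Item ⇒ v and v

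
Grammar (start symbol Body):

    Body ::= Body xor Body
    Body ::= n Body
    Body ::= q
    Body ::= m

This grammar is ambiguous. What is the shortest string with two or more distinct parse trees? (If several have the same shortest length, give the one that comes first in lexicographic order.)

n m xor m

length 1: no string has ≥2 trees
length 2: no string has ≥2 trees
length 3: no string has ≥2 trees
length 4: n m xor m has 2 parse trees

Two derivations of n m xor m:
  Body ⇒ Body xor Body ⇒ n Body xor Body ⇒ n m xor Body ⇒ n m xor m
  Body ⇒ n Body ⇒ n Body xor Body ⇒ n m xor Body ⇒ n m xor m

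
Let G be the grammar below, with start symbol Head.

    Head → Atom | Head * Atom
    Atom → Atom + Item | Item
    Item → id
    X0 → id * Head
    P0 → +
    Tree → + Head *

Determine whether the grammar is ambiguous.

Unambiguous

(X0, P0, Tree are unreachable from Head, so their rules don't affect L(Head).) Head → Head * Atom | Atom  ;  Atom → Atom + Item | Item  — a left-associative chain with Item at the bottom. Each string factors uniquely by precedence.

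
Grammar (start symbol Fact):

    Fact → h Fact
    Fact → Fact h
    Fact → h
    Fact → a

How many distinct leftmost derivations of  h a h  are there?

2

Parse trees for h a h:
  [Fact h [Fact [Fact a] h]]
  [Fact [Fact h [Fact a]] h]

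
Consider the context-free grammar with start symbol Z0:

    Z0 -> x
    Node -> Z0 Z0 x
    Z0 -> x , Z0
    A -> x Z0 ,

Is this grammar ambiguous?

Unambiguous

Only Z0 is reachable from Z0; ignoring the rest: The reachable grammar is A → atom sep A | atom. Each atom is followed by either the separator (recurse) or end-of-string (stop) — no choice point.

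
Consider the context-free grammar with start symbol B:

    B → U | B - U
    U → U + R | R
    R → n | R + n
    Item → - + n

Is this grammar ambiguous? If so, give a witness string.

Ambiguous

Witness: n + n

Derivation 1: B ⇒ U ⇒ U + R ⇒ R + R ⇒ n + R ⇒ n + n
Derivation 2: B ⇒ U ⇒ R ⇒ R + n ⇒ n + n

Two distinct leftmost derivations for the same string.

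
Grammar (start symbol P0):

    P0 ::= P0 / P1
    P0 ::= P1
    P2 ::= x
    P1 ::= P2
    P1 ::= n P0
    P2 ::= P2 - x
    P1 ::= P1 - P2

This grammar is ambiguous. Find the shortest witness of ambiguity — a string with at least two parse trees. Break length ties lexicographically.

x - x

length 1: no string has ≥2 trees
length 2: no string has ≥2 trees
length 3: x - x has 2 parse trees

Two derivations of x - x:
  P0 ⇒ P1 ⇒ P2 ⇒ P2 - x ⇒ x - x
  P0 ⇒ P1 ⇒ P1 - P2 ⇒ P2 - P2 ⇒ x - P2 ⇒ x - x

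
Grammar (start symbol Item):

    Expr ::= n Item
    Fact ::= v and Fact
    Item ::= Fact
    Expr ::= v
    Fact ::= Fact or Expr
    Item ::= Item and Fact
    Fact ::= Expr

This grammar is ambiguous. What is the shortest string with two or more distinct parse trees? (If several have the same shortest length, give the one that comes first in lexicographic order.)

length 1: no string has ≥2 trees
length 2: no string has ≥2 trees
length 3: v and v has 2 parse trees

Two derivations of v and v:
  Item ⇒ Fact ⇒ v and Fact ⇒ v and Expr ⇒ v and v
  Item ⇒ Item and Fact ⇒ Fact and Fact ⇒ Expr and Fact ⇒ v and Fact ⇒ v and Expr ⇒ v and v

v and v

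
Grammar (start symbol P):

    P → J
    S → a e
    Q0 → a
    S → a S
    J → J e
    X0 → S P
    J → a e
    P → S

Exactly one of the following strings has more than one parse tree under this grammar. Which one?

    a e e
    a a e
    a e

a e

a e e: 1 tree
a a e: 1 tree
a e: 2 trees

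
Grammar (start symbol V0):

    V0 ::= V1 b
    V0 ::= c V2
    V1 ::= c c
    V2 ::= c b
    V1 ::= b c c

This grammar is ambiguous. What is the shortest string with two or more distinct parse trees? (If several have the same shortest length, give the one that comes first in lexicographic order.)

length 3: c c b has 2 parse trees

Two derivations of c c b:
  V0 ⇒ V1 b ⇒ c c b
  V0 ⇒ c V2 ⇒ c c b

c c b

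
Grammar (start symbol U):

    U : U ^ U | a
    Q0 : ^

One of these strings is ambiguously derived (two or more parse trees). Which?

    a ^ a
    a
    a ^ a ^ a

a ^ a ^ a

a ^ a: 1 tree
a: 1 tree
a ^ a ^ a: 2 trees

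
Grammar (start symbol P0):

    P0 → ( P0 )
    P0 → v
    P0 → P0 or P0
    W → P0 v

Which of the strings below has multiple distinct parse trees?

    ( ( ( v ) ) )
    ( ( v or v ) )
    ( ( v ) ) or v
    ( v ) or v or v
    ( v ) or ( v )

( ( ( v ) ) ): 1 tree
( ( v or v ) ): 1 tree
( ( v ) ) or v: 1 tree
( v ) or v or v: 2 trees
( v ) or ( v ): 1 tree

( v ) or v or v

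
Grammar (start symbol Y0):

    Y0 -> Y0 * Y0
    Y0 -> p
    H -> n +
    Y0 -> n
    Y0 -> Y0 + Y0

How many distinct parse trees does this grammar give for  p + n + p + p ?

Parse trees for p + n + p + p:
  [Y0 [Y0 p] + [Y0 [Y0 n] + [Y0 [Y0 p] + [Y0 p]]]]
  [Y0 [Y0 p] + [Y0 [Y0 [Y0 n] + [Y0 p]] + [Y0 p]]]
  [Y0 [Y0 [Y0 p] + [Y0 n]] + [Y0 [Y0 p] + [Y0 p]]]
  [Y0 [Y0 [Y0 p] + [Y0 [Y0 n] + [Y0 p]]] + [Y0 p]]
  [Y0 [Y0 [Y0 [Y0 p] + [Y0 n]] + [Y0 p]] + [Y0 p]]

5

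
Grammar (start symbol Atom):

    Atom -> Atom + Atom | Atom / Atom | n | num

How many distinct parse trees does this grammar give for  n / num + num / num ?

5

Parse trees for n / num + num / num:
  [Atom [Atom [Atom n] / [Atom num]] + [Atom [Atom num] / [Atom num]]]
  [Atom [Atom n] / [Atom [Atom num] + [Atom [Atom num] / [Atom num]]]]
  [Atom [Atom n] / [Atom [Atom [Atom num] + [Atom num]] / [Atom num]]]
  [Atom [Atom [Atom [Atom n] / [Atom num]] + [Atom num]] / [Atom num]]
  [Atom [Atom [Atom n] / [Atom [Atom num] + [Atom num]]] / [Atom num]]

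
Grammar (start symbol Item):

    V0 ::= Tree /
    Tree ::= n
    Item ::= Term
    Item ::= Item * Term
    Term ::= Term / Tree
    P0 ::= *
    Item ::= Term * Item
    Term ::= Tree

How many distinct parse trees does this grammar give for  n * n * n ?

4

Parse trees for n * n * n:
  [Item [Item [Item [Term [Tree n]]] * [Term [Tree n]]] * [Term [Tree n]]]
  [Item [Item [Term [Tree n]] * [Item [Term [Tree n]]]] * [Term [Tree n]]]
  [Item [Term [Tree n]] * [Item [Item [Term [Tree n]]] * [Term [Tree n]]]]
  [Item [Term [Tree n]] * [Item [Term [Tree n]] * [Item [Term [Tree n]]]]]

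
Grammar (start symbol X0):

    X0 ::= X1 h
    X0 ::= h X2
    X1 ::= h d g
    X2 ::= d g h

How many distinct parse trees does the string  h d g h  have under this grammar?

2

Parse trees for h d g h:
  [X0 [X1 h d g] h]
  [X0 h [X2 d g h]]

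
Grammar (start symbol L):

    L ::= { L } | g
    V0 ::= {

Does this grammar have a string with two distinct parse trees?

Only L is reachable from L; ignoring the rest: L(L) is { openⁿ atom closeⁿ : n ≥ 0 }. The bracket depth fixes n, and the derivation is forced at every step.

Unambiguous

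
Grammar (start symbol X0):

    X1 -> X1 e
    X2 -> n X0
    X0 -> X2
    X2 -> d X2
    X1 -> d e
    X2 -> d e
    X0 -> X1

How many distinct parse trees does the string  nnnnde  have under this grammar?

2

Parse trees for nnnnde:
  [X0 [X2 n [X0 [X2 n [X0 [X2 n [X0 [X2 n [X0 [X2 d e]]]]]]]]]]
  [X0 [X2 n [X0 [X2 n [X0 [X2 n [X0 [X2 n [X0 [X1 d e]]]]]]]]]]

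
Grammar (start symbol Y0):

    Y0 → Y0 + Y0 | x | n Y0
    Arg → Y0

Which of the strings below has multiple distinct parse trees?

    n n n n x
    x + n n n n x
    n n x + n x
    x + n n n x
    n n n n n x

n n n n x: 1 tree
x + n n n n x: 1 tree
n n x + n x: 3 trees
x + n n n x: 1 tree
n n n n n x: 1 tree

n n x + n x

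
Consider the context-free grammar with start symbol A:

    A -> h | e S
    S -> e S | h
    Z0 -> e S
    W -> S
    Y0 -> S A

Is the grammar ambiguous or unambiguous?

Unambiguous

(Z0, W, Y0 are unreachable from A, so their rules don't affect L(A).) The reachable rules are right-linear with at most one rule per (nonterminal, next-terminal) pair. Each input token forces the next rule, so parsing is deterministic.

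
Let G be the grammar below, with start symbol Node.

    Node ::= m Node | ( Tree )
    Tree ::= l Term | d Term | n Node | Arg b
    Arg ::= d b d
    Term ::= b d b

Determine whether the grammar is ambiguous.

Ambiguous

Witness: ( d b d b )

Derivation 1: Node ⇒ ( Tree ) ⇒ ( d Term ) ⇒ ( d b d b )
Derivation 2: Node ⇒ ( Tree ) ⇒ ( Arg b ) ⇒ ( d b d b )

Two distinct leftmost derivations for the same string.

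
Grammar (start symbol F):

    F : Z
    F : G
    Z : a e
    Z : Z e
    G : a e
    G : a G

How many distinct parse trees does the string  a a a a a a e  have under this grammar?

1

Parse trees for a a a a a a e:
  [F [G a [G a [G a [G a [G a [G a e]]]]]]]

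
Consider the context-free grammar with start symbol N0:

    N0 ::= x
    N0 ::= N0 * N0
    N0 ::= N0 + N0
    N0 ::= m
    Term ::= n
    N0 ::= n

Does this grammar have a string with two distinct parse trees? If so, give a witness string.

Witness: m * m * m

Derivation 1: N0 ⇒ N0 * N0 ⇒ N0 * N0 * N0 ⇒ m * N0 * N0 ⇒ m * m * N0 ⇒ m * m * m
Derivation 2: N0 ⇒ N0 * N0 ⇒ m * N0 ⇒ m * N0 * N0 ⇒ m * m * N0 ⇒ m * m * m

Two distinct leftmost derivations for the same string.

Ambiguous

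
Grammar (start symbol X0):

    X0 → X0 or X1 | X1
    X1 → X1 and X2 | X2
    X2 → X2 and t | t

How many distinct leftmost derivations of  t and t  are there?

Parse trees for t and t:
  [X0 [X1 [X1 [X2 t]] and [X2 t]]]
  [X0 [X1 [X2 [X2 t] and t]]]

2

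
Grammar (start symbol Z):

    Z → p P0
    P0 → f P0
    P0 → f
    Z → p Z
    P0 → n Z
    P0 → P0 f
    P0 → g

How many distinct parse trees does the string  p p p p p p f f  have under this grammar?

Parse trees for p p p p p p f f:
  [Z p [Z p [Z p [Z p [Z p [Z p [P0 f [P0 f]]]]]]]]
  [Z p [Z p [Z p [Z p [Z p [Z p [P0 [P0 f] f]]]]]]]

2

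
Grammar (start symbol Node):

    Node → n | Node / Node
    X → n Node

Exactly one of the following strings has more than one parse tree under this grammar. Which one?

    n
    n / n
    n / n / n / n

n / n / n / n

n: 1 tree
n / n: 1 tree
n / n / n / n: 5 trees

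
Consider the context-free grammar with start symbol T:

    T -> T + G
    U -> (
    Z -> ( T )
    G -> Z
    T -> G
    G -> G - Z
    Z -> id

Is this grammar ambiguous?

(U is unreachable from T, so its rules don't affect L(T).) T → T + G | G  ;  G → G - Z | Z  — a left-associative chain with Z at the bottom. Each string factors uniquely by precedence.

Unambiguous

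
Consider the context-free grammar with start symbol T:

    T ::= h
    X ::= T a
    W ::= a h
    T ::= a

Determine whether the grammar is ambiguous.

Only T is reachable from T; ignoring the rest: Restricted to the reachable nonterminals, every rule has the form A → t or A → t B, and no two rules for the same A share a first terminal. The grammar encodes a DFA — one run per string.

Unambiguous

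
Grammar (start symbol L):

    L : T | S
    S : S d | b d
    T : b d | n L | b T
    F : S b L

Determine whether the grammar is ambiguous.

Ambiguous

Witness: b d

Derivation 1: L ⇒ T ⇒ b d
Derivation 2: L ⇒ S ⇒ b d

Two distinct leftmost derivations for the same string.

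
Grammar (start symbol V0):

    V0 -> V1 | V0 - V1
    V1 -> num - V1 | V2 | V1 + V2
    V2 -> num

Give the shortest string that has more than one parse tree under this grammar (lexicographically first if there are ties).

length 1: no string has ≥2 trees
length 3: num - num has 2 parse trees

Two derivations of num - num:
  V0 ⇒ V1 ⇒ num - V1 ⇒ num - V2 ⇒ num - num
  V0 ⇒ V0 - V1 ⇒ V1 - V1 ⇒ V2 - V1 ⇒ num - V1 ⇒ num - V2 ⇒ num - num

num - num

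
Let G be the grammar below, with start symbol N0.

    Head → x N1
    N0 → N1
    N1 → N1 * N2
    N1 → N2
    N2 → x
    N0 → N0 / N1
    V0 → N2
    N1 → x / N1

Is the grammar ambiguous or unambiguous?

Ambiguous

Witness: x / x

Derivation 1: N0 ⇒ N1 ⇒ x / N1 ⇒ x / N2 ⇒ x / x
Derivation 2: N0 ⇒ N0 / N1 ⇒ N1 / N1 ⇒ N2 / N1 ⇒ x / N1 ⇒ x / N2 ⇒ x / x

Two distinct leftmost derivations for the same string.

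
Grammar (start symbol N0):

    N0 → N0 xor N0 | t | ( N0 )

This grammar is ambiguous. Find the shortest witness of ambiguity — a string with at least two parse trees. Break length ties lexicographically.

t xor t xor t

length 1: no string has ≥2 trees
length 3: no string has ≥2 trees
length 5: t xor t xor t has 2 parse trees

Two derivations of t xor t xor t:
  N0 ⇒ N0 xor N0 ⇒ N0 xor N0 xor N0 ⇒ t xor N0 xor N0 ⇒ t xor t xor N0 ⇒ t xor t xor t
  N0 ⇒ N0 xor N0 ⇒ t xor N0 ⇒ t xor N0 xor N0 ⇒ t xor t xor N0 ⇒ t xor t xor t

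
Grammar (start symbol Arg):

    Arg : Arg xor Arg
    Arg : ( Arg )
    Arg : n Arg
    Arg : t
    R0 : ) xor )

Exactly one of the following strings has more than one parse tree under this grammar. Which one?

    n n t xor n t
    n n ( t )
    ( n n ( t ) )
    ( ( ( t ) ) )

n n t xor n t

n n t xor n t: 3 trees
n n ( t ): 1 tree
( n n ( t ) ): 1 tree
( ( ( t ) ) ): 1 tree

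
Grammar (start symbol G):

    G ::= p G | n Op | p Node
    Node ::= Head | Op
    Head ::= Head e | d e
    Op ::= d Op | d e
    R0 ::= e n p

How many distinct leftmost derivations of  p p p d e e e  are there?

Parse trees for p p p d e e e:
  [G p [G p [G p [Node [Head [Head [Head d e] e] e]]]]]

1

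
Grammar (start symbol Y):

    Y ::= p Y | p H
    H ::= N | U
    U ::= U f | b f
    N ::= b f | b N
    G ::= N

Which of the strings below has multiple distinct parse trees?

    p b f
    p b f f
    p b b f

p b f: 2 trees
p b f f: 1 tree
p b b f: 1 tree

p b f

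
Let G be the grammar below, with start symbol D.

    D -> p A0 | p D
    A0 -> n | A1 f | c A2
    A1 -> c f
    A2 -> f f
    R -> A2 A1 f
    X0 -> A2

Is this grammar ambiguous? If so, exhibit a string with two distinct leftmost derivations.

Witness: p c f f

Derivation 1: D ⇒ p A0 ⇒ p A1 f ⇒ p c f f
Derivation 2: D ⇒ p A0 ⇒ p c A2 ⇒ p c f f

Two distinct leftmost derivations for the same string.

Ambiguous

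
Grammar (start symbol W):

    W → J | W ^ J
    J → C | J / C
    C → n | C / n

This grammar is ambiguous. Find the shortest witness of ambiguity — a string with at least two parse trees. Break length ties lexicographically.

length 1: no string has ≥2 trees
length 3: n / n has 2 parse trees

Two derivations of n / n:
  W ⇒ J ⇒ C ⇒ C / n ⇒ n / n
  W ⇒ J ⇒ J / C ⇒ C / C ⇒ n / C ⇒ n / n

n / n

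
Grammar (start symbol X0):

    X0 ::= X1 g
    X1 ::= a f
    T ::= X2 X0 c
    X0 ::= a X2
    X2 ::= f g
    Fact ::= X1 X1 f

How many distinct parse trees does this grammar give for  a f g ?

2

Parse trees for a f g:
  [X0 [X1 a f] g]
  [X0 a [X2 f g]]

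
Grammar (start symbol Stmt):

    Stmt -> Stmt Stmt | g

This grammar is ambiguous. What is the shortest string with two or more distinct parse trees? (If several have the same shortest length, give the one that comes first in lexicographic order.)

g g g

length 1: no string has ≥2 trees
length 2: no string has ≥2 trees
length 3: g g g has 2 parse trees

Two derivations of g g g:
  Stmt ⇒ Stmt Stmt ⇒ Stmt Stmt Stmt ⇒ g Stmt Stmt ⇒ g g Stmt ⇒ g g g
  Stmt ⇒ Stmt Stmt ⇒ g Stmt ⇒ g Stmt Stmt ⇒ g g Stmt ⇒ g g g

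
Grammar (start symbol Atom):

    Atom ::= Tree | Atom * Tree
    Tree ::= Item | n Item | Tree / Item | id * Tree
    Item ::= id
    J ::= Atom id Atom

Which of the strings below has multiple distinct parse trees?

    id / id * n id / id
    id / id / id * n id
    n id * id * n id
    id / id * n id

n id * id * n id

id / id * n id / id: 1 tree
id / id / id * n id: 1 tree
n id * id * n id: 2 trees
id / id * n id: 1 tree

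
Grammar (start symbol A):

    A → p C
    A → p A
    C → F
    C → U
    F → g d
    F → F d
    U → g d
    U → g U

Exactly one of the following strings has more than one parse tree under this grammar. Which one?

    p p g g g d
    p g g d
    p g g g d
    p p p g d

p p p g d

p p g g g d: 1 tree
p g g d: 1 tree
p g g g d: 1 tree
p p p g d: 2 trees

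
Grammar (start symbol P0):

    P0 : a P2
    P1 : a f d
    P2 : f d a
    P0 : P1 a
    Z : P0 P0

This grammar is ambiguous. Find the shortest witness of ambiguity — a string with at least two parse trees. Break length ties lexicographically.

a f d a

length 4: a f d a has 2 parse trees

Two derivations of a f d a:
  P0 ⇒ a P2 ⇒ a f d a
  P0 ⇒ P1 a ⇒ a f d a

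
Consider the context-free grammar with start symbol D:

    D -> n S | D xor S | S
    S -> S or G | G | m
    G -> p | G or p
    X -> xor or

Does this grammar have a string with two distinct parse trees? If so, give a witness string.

Ambiguous

Witness: p or p

Derivation 1: D ⇒ S ⇒ S or G ⇒ G or G ⇒ p or G ⇒ p or p
Derivation 2: D ⇒ S ⇒ G ⇒ G or p ⇒ p or p

Two distinct leftmost derivations for the same string.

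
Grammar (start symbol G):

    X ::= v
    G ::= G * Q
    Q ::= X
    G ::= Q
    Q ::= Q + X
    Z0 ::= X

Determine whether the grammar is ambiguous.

(Z0 is unreachable from G, so its rules don't affect L(G).) The grammar is stratified — G handles '*' (left-recursive), Q handles '+', X atoms. Each operator has a fixed associativity and precedence level, so every string has one parse.

Unambiguous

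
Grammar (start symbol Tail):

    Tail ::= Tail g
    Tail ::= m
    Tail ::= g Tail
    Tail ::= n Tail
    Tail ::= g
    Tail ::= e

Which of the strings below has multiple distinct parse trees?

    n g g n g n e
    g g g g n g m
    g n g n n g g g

n g g n g n e: 1 tree
g g g g n g m: 1 tree
g n g n n g g g: 29 trees

g n g n n g g g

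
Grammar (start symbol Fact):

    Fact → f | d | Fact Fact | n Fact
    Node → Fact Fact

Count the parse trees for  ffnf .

2

Parse trees for ffnf:
  [Fact [Fact f] [Fact [Fact f] [Fact n [Fact f]]]]
  [Fact [Fact [Fact f] [Fact f]] [Fact n [Fact f]]]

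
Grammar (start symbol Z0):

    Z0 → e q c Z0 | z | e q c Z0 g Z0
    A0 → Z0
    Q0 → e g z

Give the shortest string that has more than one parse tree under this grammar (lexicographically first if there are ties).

e q c e q c z g z

length 1: no string has ≥2 trees
length 4: no string has ≥2 trees
length 6: no string has ≥2 trees
length 7: no string has ≥2 trees
length 9: e q c e q c z g z has 2 parse trees

Two derivations of e q c e q c z g z:
  Z0 ⇒ e q c Z0 ⇒ e q c e q c Z0 g Z0 ⇒ e q c e q c z g Z0 ⇒ e q c e q c z g z
  Z0 ⇒ e q c Z0 g Z0 ⇒ e q c e q c Z0 g Z0 ⇒ e q c e q c z g Z0 ⇒ e q c e q c z g z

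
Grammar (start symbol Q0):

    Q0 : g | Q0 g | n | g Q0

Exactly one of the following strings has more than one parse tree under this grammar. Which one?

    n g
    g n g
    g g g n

n g: 1 tree
g n g: 2 trees
g g g n: 1 tree

g n g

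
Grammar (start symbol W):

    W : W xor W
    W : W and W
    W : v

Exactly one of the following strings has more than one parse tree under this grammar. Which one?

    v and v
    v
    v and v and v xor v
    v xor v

v and v and v xor v

v and v: 1 tree
v: 1 tree
v and v and v xor v: 5 trees
v xor v: 1 tree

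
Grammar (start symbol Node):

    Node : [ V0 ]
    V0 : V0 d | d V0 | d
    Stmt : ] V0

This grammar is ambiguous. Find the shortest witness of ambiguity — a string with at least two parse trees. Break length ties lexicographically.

length 3: no string has ≥2 trees
length 4: [ d d ] has 2 parse trees

Two derivations of [ d d ]:
  Node ⇒ [ V0 ] ⇒ [ V0 d ] ⇒ [ d d ]
  Node ⇒ [ V0 ] ⇒ [ d V0 ] ⇒ [ d d ]

[ d d ]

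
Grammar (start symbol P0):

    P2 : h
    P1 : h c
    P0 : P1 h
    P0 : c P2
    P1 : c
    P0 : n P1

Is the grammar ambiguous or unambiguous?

Witness: c h

Derivation 1: P0 ⇒ P1 h ⇒ c h
Derivation 2: P0 ⇒ c P2 ⇒ c h

Two distinct leftmost derivations for the same string.

Ambiguous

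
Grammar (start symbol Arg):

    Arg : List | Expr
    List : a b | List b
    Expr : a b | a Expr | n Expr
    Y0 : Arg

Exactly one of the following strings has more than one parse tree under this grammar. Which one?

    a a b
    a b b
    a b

a a b: 1 tree
a b b: 1 tree
a b: 2 trees

a b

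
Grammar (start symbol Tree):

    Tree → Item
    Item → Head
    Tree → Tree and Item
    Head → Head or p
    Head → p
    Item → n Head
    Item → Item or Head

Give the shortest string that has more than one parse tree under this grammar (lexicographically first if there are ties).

p or p

length 1: no string has ≥2 trees
length 2: no string has ≥2 trees
length 3: p or p has 2 parse trees

Two derivations of p or p:
  Tree ⇒ Item ⇒ Head ⇒ Head or p ⇒ p or p
  Tree ⇒ Item ⇒ Item or Head ⇒ Head or Head ⇒ p or Head ⇒ p or p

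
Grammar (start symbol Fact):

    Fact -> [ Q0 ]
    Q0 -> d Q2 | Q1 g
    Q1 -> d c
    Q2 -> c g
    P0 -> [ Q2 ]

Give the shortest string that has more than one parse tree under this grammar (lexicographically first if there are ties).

length 5: [ d c g ] has 2 parse trees

Two derivations of [ d c g ]:
  Fact ⇒ [ Q0 ] ⇒ [ d Q2 ] ⇒ [ d c g ]
  Fact ⇒ [ Q0 ] ⇒ [ Q1 g ] ⇒ [ d c g ]

[ d c g ]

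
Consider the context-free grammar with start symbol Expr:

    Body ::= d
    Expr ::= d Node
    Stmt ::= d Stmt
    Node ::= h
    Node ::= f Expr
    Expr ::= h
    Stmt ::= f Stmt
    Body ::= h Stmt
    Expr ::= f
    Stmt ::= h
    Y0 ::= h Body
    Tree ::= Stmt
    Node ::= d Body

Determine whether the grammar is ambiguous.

Unambiguous

Only Expr, Node, Body, Stmt are reachable from Expr; ignoring the rest: Each reachable nonterminal has at most one production per leading terminal, and all productions are right-linear; the derivation is determined token-by-token.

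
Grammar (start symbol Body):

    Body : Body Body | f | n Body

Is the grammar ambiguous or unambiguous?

Witness: f f f

Derivation 1: Body ⇒ Body Body ⇒ Body Body Body ⇒ f Body Body ⇒ f f Body ⇒ f f f
Derivation 2: Body ⇒ Body Body ⇒ f Body ⇒ f Body Body ⇒ f f Body ⇒ f f f

Two distinct leftmost derivations for the same string.

Ambiguous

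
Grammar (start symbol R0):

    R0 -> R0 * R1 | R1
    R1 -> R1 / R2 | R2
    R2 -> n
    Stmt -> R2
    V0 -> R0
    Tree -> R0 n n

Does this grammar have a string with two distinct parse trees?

(Stmt, V0, Tree are unreachable from R0, so their rules don't affect L(R0).) The grammar is stratified — R0 handles '*' (left-recursive), R1 handles '/', R2 atoms. Each operator has a fixed associativity and precedence level, so every string has one parse.

Unambiguous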